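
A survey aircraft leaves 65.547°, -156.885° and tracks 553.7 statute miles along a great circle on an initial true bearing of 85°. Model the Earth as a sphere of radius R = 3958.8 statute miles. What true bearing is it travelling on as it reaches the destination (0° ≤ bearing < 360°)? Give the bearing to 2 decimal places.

final bearing 102.47°

Central angle δ = d/R = 0.139866 rad.
With φ₁ = 65.547° = 1.144011 rad and θ = 85° = 1.483530 rad:
Destination latitude: φ₂ = arcsin( sin φ₁ cos δ + cos φ₁ sin δ cos θ ) = arcsin(0.906441) = 65.018°.
Then Δλ = atan2(0.057489, 0.165100) = 0.335075 rad, from sin θ sin δ cos φ₁ over cos δ − sin φ₁ sin φ₂.
λ₂ = -156.885° + 19.198° = -137.687°.
The forward bearing on arrival equals the back-azimuth from the destination plus 180°.
Back-azimuth from P₂ (65.02°, -137.69°) to P₁ (65.55°, -156.88°), with Δλ' = λ₁ − λ₂ = -19.20°: atan2( sin Δλ' cos φ₁ , cos φ₂ sin φ₁ − sin φ₂ cos φ₁ cos Δλ' ) = 282.47°.
Final bearing = (282.47° + 180°) mod 360° = 102.47°.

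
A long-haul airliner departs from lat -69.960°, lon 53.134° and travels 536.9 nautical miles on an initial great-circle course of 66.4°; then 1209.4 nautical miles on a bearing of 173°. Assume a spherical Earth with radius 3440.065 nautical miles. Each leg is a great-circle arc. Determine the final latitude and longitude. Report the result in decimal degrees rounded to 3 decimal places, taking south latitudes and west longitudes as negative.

latitude -84.506°, longitude 98.873°

Apply the spherical direct solution leg by leg, carrying full precision between legs.
Leg 1: from (-69.960°, 53.134°), δ = 536.9/3440.065 = 0.156073 rad, θ = 66.4° → φ = -65.055°, λ = 72.873°.
Leg 2: from (-65.055°, 72.873°), δ = 1209.4/3440.065 = 0.351563 rad, θ = 173° → φ = -84.506°, λ = 98.873°.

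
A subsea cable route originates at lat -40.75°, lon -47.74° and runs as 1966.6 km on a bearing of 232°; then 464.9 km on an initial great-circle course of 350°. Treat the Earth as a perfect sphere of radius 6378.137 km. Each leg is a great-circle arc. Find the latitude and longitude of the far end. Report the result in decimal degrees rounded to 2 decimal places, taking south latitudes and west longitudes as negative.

latitude -45.66°, longitude -70.51°

Apply the spherical direct solution leg by leg, carrying full precision between legs.
Leg 1: from (-40.75°, -47.74°), δ = 1966.6/6378.137 = 0.308335 rad, θ = 232° → φ = -49.78°, λ = -69.47°.
Leg 2: from (-49.78°, -69.47°), δ = 464.9/6378.137 = 0.072890 rad, θ = 350° → φ = -45.66°, λ = -70.51°.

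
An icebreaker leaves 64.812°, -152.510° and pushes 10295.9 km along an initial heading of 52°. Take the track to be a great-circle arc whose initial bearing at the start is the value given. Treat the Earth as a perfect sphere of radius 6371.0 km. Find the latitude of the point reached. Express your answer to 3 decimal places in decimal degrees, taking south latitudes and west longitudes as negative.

latitude 12.756°

The arc subtends δ = 10295.9/6371 = 1.616057 rad at the centre.
Start latitude φ₁ = 1.131183 rad; initial bearing θ = 0.907571 rad.
Destination latitude: φ₂ = arcsin( sin φ₁ cos δ + cos φ₁ sin δ cos θ ) = arcsin(0.220808) = 12.756°.
Then Δλ = atan2(0.335026, -0.245058) = 2.202325 rad, from sin θ sin δ cos φ₁ over cos δ − sin φ₁ sin φ₂.
λ₂ = λ₁ + Δλ = -26.326°.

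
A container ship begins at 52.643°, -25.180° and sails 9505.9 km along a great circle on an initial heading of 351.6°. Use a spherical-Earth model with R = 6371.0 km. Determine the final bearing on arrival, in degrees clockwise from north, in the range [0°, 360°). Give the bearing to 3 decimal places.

The arc subtends δ = 9505.9/6371 = 1.492058 rad at the centre.
With φ₁ = 52.643° = 0.918794 rad and θ = 351.6° = 6.136578 rad:
sin φ₂ = sin φ₁ cos δ + cos φ₁ sin δ cos θ = (0.794870)(0.078657) + (0.606779)(0.996902)(0.989272) = 0.660933
φ₂ = asin(0.660933) = 0.722061 rad = 41.371°.
Δλ = atan2( sin θ sin δ cos φ₁ , cos δ − sin φ₁ sin φ₂ ) = atan2(-0.088366, -0.446698) = -2.946295 rad = -168.810°.
λ₂ = -25.180° + -168.810° = -193.990°, normalized to (−180°, 180°] → 166.010°.
The forward bearing on arrival equals the back-azimuth from the destination plus 180°.
Back-azimuth from P₂ (41.371°, 166.010°) to P₁ (52.643°, -25.180°), with Δλ' = λ₁ − λ₂ = -191.190°: atan2( sin Δλ' cos φ₁ , cos φ₂ sin φ₁ − sin φ₂ cos φ₁ cos Δλ' ) = 6.783°.
Final bearing = (6.783° + 180°) mod 360° = 186.783°.

final bearing 186.783°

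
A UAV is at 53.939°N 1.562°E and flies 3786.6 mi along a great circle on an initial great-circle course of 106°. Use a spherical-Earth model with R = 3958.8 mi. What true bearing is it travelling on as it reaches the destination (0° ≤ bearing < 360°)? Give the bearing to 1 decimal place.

final bearing 143.1°

Central angle δ = d/R = 0.956502 rad.
Start latitude φ₁ = 0.941413 rad; initial bearing θ = 1.850049 rad.
Applying the spherical law of cosines for sides, sin φ₂ = sin φ₁ cos δ + cos φ₁ sin δ cos θ = 0.333352, so φ₂ = 19.472°.
For the longitude increment, Δλ = atan2( sin θ sin δ cos φ₁, cos δ − sin φ₁ sin φ₂ ) = atan2(0.462396, 0.306903) = 56.427°.
λ₂ = λ₁ + Δλ = 57.989°.
The forward bearing on arrival equals the back-azimuth from the destination plus 180°.
Back-azimuth from P₂ (19.5°, 58.0°) to P₁ (53.9°, 1.6°), with Δλ' = λ₁ − λ₂ = -56.4°: atan2( sin Δλ' cos φ₁ , cos φ₂ sin φ₁ − sin φ₂ cos φ₁ cos Δλ' ) = 323.1°.
Final bearing = (323.1° + 180°) mod 360° = 143.1°.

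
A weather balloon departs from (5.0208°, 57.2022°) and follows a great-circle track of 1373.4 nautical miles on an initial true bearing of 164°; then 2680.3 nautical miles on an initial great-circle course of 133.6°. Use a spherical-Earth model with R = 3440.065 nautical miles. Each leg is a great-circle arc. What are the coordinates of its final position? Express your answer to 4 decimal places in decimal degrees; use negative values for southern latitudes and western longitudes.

latitude -42.1433°, longitude 106.9696°

Apply the spherical direct solution leg by leg, carrying full precision between legs.
Leg 1: from (5.0208°, 57.2022°), δ = 1373.4/3440.065 = 0.399237 rad, θ = 164° → φ = -16.9531°, λ = 63.6335°.
Leg 2: from (-16.9531°, 63.6335°), δ = 2680.3/3440.065 = 0.779142 rad, θ = 133.6° → φ = -42.1433°, λ = 106.9696°.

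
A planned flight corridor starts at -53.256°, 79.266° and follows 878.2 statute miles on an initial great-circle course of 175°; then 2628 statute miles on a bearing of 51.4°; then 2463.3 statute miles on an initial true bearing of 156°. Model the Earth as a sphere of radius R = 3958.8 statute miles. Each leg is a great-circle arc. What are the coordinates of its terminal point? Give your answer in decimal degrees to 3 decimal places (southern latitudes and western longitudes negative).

Apply the spherical direct solution leg by leg, carrying full precision between legs.
Leg 1: from (-53.256°, 79.266°), δ = 878.2/3958.8 = 0.221835 rad, θ = 175° → φ = -65.896°, λ = 81.957°.
Leg 2: from (-65.896°, 81.957°), δ = 2628/3958.8 = 0.663838 rad, θ = 51.4° → φ = -34.192°, λ = 117.559°.
Leg 3: from (-34.192°, 117.559°), δ = 2463.3/3958.8 = 0.622234 rad, θ = 156° → φ = -63.776°, λ = 150.004°.

latitude -63.776°, longitude 150.004°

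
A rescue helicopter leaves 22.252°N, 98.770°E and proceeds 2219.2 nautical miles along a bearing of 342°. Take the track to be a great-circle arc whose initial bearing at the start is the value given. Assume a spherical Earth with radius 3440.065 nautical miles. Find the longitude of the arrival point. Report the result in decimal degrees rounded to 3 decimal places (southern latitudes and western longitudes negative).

longitude 79.211°

Central angle δ = d/R = 0.645104 rad.
Start latitude φ₁ = 0.388371 rad; initial bearing θ = 5.969026 rad.
sin φ₂ = sin φ₁ cos δ + cos φ₁ sin δ cos θ = (0.378681)(0.799037) + (0.925527)(0.601282)(0.951057) = 0.831846
φ₂ = asin(0.831846) = 0.982425 rad = 56.289°.
Then Δλ = atan2(-0.171969, 0.484033) = -0.341373 rad, from sin θ sin δ cos φ₁ over cos δ − sin φ₁ sin φ₂.
Hence λ₂ = 98.770° + -19.559° = 79.211°.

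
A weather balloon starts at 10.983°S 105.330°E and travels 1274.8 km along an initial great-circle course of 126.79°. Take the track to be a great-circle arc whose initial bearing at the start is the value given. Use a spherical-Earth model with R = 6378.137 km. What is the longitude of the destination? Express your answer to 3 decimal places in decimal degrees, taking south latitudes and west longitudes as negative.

The arc subtends δ = 1274.8/6378.137 = 0.199870 rad at the centre.
Start latitude φ₁ = -0.191690 rad; initial bearing θ = 2.212903 rad.
sin φ₂ = sin φ₁ cos δ + cos φ₁ sin δ cos θ = (-0.190518)(0.980092) + (0.981684)(0.198542)(-0.598884) = -0.303451
φ₂ = asin(-0.303451) = -0.308312 rad = -17.665°.
Then Δλ = atan2(0.156087, 0.922280) = 0.167652 rad, from sin θ sin δ cos φ₁ over cos δ − sin φ₁ sin φ₂.
λ₂ = λ₁ + Δλ = 114.936°.

longitude 114.936°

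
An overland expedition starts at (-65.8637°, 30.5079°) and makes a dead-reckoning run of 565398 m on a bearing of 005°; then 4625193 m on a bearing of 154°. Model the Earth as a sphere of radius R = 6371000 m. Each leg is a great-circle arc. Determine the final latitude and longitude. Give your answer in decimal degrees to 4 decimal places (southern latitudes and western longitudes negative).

Apply the spherical direct solution leg by leg, carrying full precision between legs.
Leg 1: from (-65.8637°, 30.5079°), δ = 565398/6371000 = 0.088746 rad, θ = 5° → φ = -60.7951°, λ = 31.4150°.
Leg 2: from (-60.7951°, 31.4150°), δ = 4625193/6371000 = 0.725976 rad, θ = 154° → φ = -70.7215°, λ = 149.5972°.

latitude -70.7215°, longitude 149.5972°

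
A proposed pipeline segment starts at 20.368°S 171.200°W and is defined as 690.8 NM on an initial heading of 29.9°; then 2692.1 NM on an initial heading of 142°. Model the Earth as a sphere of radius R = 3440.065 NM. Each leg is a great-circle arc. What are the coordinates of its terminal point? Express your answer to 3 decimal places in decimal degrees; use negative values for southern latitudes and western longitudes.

latitude -42.342°, longitude -129.433°

Apply the spherical direct solution leg by leg, carrying full precision between legs.
Leg 1: from (-20.368°, -171.200°), δ = 690.8/3440.065 = 0.200810 rad, θ = 29.9° → φ = -10.309°, λ = -165.400°.
Leg 2: from (-10.309°, -165.400°), δ = 2692.1/3440.065 = 0.782572 rad, θ = 142° → φ = -42.342°, λ = -129.433°.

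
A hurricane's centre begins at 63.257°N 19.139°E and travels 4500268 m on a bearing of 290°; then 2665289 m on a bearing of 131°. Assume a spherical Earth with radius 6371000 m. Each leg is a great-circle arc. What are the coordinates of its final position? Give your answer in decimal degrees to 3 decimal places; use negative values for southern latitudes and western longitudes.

Apply the spherical direct solution leg by leg, carrying full precision between legs.
Leg 1: from (63.257°, 19.139°), δ = 4500268/6371000 = 0.706368 rad, θ = 290° → φ = 51.192°, λ = -57.571°.
Leg 2: from (51.192°, -57.571°), δ = 2665289/6371000 = 0.418347 rad, θ = 131° → φ = 33.026°, λ = -36.121°.

latitude 33.026°, longitude -36.121°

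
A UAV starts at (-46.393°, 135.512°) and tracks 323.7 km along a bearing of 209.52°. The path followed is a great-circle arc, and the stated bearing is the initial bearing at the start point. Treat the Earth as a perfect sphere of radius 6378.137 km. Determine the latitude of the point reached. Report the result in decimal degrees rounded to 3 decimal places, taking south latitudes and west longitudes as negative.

latitude -48.903°

Central angle δ = d/R = 0.050751 rad.
Start latitude φ₁ = -0.809711 rad; initial bearing θ = 3.656814 rad.
Applying the spherical law of cosines for sides, sin φ₂ = sin φ₁ cos δ + cos φ₁ sin δ cos θ = -0.753602, so φ₂ = -48.903°.
Then Δλ = atan2(-0.017240, 0.453039) = -0.038036 rad, from sin θ sin δ cos φ₁ over cos δ − sin φ₁ sin φ₂.
λ₂ = 135.512° + -2.179° = 133.333°.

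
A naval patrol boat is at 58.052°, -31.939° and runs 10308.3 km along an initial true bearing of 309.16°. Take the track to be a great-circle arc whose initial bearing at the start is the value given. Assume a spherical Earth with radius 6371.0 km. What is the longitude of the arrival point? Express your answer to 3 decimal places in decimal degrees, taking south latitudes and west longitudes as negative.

longitude -157.817°

δ = 10308.3/6371 = 1.618003 rad (92.7048°).
Converting: φ₁ = 1.013199 rad, θ = 5.395860 rad.
Destination latitude: φ₂ = arcsin( sin φ₁ cos δ + cos φ₁ sin δ cos θ ) = arcsin(0.293738) = 17.082°.
Then Δλ = atan2(-0.409838, -0.296434) = -2.196987 rad, from sin θ sin δ cos φ₁ over cos δ − sin φ₁ sin φ₂.
λ₂ = λ₁ + Δλ = -157.817°.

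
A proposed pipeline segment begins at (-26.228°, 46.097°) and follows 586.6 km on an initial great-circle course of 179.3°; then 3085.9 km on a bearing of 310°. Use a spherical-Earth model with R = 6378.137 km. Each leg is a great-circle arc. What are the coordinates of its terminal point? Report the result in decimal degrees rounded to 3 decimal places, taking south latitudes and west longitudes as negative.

Apply the spherical direct solution leg by leg, carrying full precision between legs.
Leg 1: from (-26.228°, 46.097°), δ = 586.6/6378.137 = 0.091970 rad, θ = 179.3° → φ = -31.497°, λ = 46.172°.
Leg 2: from (-31.497°, 46.172°), δ = 3085.9/6378.137 = 0.483825 rad, θ = 310° → φ = -11.978°, λ = 24.810°.

latitude -11.978°, longitude 24.810°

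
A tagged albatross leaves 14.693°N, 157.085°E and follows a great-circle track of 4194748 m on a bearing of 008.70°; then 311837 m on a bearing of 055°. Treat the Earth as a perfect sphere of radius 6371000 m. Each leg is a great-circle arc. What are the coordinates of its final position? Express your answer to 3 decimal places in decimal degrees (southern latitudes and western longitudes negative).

Apply the spherical direct solution leg by leg, carrying full precision between legs.
Leg 1: from (14.693°, 157.085°), δ = 4194748/6371000 = 0.658413 rad, θ = 8.7° → φ = 51.782°, λ = 165.689°.
Leg 2: from (51.782°, 165.689°), δ = 311837/6371000 = 0.048946 rad, θ = 55° → φ = 53.330°, λ = 169.537°.

latitude 53.330°, longitude 169.537°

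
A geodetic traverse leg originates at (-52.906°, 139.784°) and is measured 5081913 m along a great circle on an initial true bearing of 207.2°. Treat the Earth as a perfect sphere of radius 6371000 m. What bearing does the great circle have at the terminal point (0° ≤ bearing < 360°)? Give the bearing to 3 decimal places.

The arc subtends δ = 5081913/6371000 = 0.797663 rad at the centre.
With φ₁ = -52.906° = -0.923384 rad and θ = 207.2° = 3.616322 rad:
Applying the spherical law of cosines for sides, sin φ₂ = sin φ₁ cos δ + cos φ₁ sin δ cos θ = -0.940998, so φ₂ = -70.220°.
For the longitude increment, Δλ = atan2( sin θ sin δ cos φ₁, cos δ − sin φ₁ sin φ₂ ) = atan2(-0.197316, -0.052203) = -104.819°.
λ₂ = λ₁ + Δλ = 34.965°.
The forward bearing on arrival equals the back-azimuth from the destination plus 180°.
Back-azimuth from P₂ (-70.220°, 34.965°) to P₁ (-52.906°, 139.784°), with Δλ' = λ₁ − λ₂ = 104.819°: atan2( sin Δλ' cos φ₁ , cos φ₂ sin φ₁ − sin φ₂ cos φ₁ cos Δλ' ) = 125.448°.
Final bearing = (125.448° + 180°) mod 360° = 305.448°.

final bearing 305.448°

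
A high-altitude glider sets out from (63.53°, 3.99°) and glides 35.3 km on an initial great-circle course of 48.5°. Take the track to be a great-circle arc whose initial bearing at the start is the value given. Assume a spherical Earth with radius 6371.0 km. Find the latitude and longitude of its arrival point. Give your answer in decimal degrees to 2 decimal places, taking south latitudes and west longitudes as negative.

latitude 63.74°, longitude 4.53°

Angular distance δ = d/R = 35.3 / 6371 = 0.005541 rad.
Start latitude φ₁ = 1.108808 rad; initial bearing θ = 0.846485 rad.
sin φ₂ = sin φ₁ cos δ + cos φ₁ sin δ cos θ = (0.895168)(0.999985) + (0.445729)(0.005541)(0.662620) = 0.896791
φ₂ = asin(0.896791) = 1.112462 rad = 63.74°.
Then Δλ = atan2(0.001850, 0.197207) = 0.009379 rad, from sin θ sin δ cos φ₁ over cos δ − sin φ₁ sin φ₂.
λ₂ = 3.99° + 0.54° = 4.53°.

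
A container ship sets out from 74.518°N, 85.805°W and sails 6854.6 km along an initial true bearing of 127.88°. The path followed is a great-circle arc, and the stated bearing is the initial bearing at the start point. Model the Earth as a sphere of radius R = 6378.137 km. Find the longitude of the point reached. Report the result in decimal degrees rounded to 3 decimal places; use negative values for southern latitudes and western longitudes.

longitude -38.812°

Central angle δ = d/R = 1.074703 rad.
With φ₁ = 74.518° = 1.300584 rad and θ = 127.88° = 2.231927 rad:
Destination latitude: φ₂ = arcsin( sin φ₁ cos δ + cos φ₁ sin δ cos θ ) = arcsin(0.314580) = 18.335°.
For the longitude increment, Δλ = atan2( sin θ sin δ cos φ₁, cos δ − sin φ₁ sin φ₂ ) = atan2(0.185293, 0.172829) = 46.993°.
λ₂ = λ₁ + Δλ = -38.812°.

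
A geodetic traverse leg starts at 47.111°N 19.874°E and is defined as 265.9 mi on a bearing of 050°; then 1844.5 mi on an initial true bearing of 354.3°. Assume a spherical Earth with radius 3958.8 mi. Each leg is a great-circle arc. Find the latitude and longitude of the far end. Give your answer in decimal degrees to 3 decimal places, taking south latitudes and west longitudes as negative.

Apply the spherical direct solution leg by leg, carrying full precision between legs.
Leg 1: from (47.111°, 19.874°), δ = 265.9/3958.8 = 0.067167 rad, θ = 50° → φ = 49.498°, λ = 24.414°.
Leg 2: from (49.498°, 24.414°), δ = 1844.5/3958.8 = 0.465924 rad, θ = 354.3° → φ = 75.851°, λ = 13.897°.

latitude 75.851°, longitude 13.897°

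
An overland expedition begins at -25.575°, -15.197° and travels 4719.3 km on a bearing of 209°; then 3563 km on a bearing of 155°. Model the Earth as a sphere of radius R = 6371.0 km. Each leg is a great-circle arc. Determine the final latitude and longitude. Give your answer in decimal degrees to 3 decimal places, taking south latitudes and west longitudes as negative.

latitude -76.874°, longitude 27.149°

Apply the spherical direct solution leg by leg, carrying full precision between legs.
Leg 1: from (-25.575°, -15.197°), δ = 4719.3/6371 = 0.740747 rad, θ = 209° → φ = -58.317°, λ = -53.727°.
Leg 2: from (-58.317°, -53.727°), δ = 3563/6371 = 0.559253 rad, θ = 155° → φ = -76.874°, λ = 27.149°.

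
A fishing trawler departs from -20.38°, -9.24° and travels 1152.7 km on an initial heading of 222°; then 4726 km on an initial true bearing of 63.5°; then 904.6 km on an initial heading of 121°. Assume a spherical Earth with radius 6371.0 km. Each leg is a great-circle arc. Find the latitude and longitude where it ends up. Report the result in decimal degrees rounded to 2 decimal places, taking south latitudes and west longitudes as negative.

Apply the spherical direct solution leg by leg, carrying full precision between legs.
Leg 1: from (-20.38°, -9.24°), δ = 1152.7/6371 = 0.180929 rad, θ = 222° → φ = -27.90°, λ = -17.07°.
Leg 2: from (-27.90°, -17.07°), δ = 4726/6371 = 0.741799 rad, θ = 63.5° → φ = -4.51°, λ = 20.27°.
Leg 3: from (-4.51°, 20.27°), δ = 904.6/6371 = 0.141987 rad, θ = 121° → φ = -8.65°, λ = 27.31°.

latitude -8.65°, longitude 27.31°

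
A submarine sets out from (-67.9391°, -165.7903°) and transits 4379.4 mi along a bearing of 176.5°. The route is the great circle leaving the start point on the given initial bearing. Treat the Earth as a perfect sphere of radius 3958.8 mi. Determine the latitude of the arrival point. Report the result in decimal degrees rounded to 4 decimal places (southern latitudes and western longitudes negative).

Angular distance δ = d/R = 4379.4 / 3958.8 = 1.106244 rad.
Start latitude φ₁ = -1.185761 rad; initial bearing θ = 3.080506 rad.
sin φ₂ = sin φ₁ cos δ + cos φ₁ sin δ cos θ = (-0.926785)(0.448022) + (0.375592)(0.894022)(-0.998135) = -0.750382
φ₂ = asin(-0.750382) = -0.848639 rad = -48.6235°.
Then Δλ = atan2(0.020499, -0.247420) = 3.058929 rad, from sin θ sin δ cos φ₁ over cos δ − sin φ₁ sin φ₂.
λ₂ = -165.7903° + 175.2637° = 9.4734°.

latitude -48.6235°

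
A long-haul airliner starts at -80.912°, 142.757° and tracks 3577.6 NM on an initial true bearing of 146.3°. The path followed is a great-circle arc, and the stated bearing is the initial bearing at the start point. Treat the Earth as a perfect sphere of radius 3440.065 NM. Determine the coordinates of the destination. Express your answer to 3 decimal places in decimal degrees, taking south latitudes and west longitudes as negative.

The arc subtends δ = 3577.6/3440.065 = 1.039980 rad at the centre.
Start latitude φ₁ = -1.412181 rad; initial bearing θ = 2.553417 rad.
Applying the spherical law of cosines for sides, sin φ₂ = sin φ₁ cos δ + cos φ₁ sin δ cos θ = -0.613208, so φ₂ = -37.822°.
Δλ = atan2( sin θ sin δ cos φ₁ , cos δ − sin φ₁ sin φ₂ ) = atan2(0.075579, -0.099273) = 2.490885 rad = 142.717°.
λ₂ = 142.757° + 142.717° = 285.474°, normalized to (−180°, 180°] → -74.526°.

latitude -37.822°, longitude -74.526°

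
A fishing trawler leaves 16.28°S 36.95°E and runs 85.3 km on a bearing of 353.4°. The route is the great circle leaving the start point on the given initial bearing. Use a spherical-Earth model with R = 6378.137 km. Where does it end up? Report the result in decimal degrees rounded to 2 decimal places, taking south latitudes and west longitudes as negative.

latitude -15.52°, longitude 36.86°

δ = 85.3/6378.137 = 0.013374 rad (0.7663°).
Start latitude φ₁ = -0.284140 rad; initial bearing θ = 6.167994 rad.
Destination latitude: φ₂ = arcsin( sin φ₁ cos δ + cos φ₁ sin δ cos θ ) = arcsin(-0.267554) = -15.52°.
Δλ = atan2( sin θ sin δ cos φ₁ , cos δ − sin φ₁ sin φ₂ ) = atan2(-0.001475, 0.924907) = -0.001595 rad = -0.09°.
Hence λ₂ = 36.95° + -0.09° = 36.86°.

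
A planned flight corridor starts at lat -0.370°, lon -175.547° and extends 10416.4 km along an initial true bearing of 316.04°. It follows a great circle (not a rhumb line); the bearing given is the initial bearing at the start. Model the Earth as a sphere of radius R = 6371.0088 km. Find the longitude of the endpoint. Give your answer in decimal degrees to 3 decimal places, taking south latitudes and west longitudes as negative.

longitude 89.545°

δ = 10416.4/6371.0088 = 1.634969 rad (93.6768°).
Converting: φ₁ = -0.006458 rad, θ = 5.515939 rad.
Destination latitude: φ₂ = arcsin( sin φ₁ cos δ + cos φ₁ sin δ cos θ ) = arcsin(0.718742) = 45.951°.
For the longitude increment, Δλ = atan2( sin θ sin δ cos φ₁, cos δ − sin φ₁ sin φ₂ ) = atan2(-0.692713, -0.059487) = -94.908°.
λ₂ = -175.547° + -94.908° = -270.455°, normalized to (−180°, 180°] → 89.545°.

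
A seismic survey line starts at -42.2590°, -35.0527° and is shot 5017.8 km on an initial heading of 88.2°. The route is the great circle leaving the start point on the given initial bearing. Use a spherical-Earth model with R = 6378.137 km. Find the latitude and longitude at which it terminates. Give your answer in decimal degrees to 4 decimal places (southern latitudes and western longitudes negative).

Angular distance δ = d/R = 5017.8 / 6378.137 = 0.786719 rad.
Converting: φ₁ = -0.737559 rad, θ = 1.539380 rad.
Applying the spherical law of cosines for sides, sin φ₂ = sin φ₁ cos δ + cos φ₁ sin δ cos θ = -0.458429, so φ₂ = -27.2858°.
Δλ = atan2( sin θ sin δ cos φ₁ , cos δ − sin φ₁ sin φ₂ ) = atan2(0.523771, 0.397887) = 0.921142 rad = 52.7776°.
Hence λ₂ = -35.0527° + 52.7776° = 17.7249°.

latitude -27.2858°, longitude 17.7249°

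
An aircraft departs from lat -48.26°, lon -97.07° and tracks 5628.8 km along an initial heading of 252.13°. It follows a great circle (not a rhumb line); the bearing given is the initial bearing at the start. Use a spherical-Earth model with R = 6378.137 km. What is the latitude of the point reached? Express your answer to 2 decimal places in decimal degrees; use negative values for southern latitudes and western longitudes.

latitude -39.18°

Central angle δ = d/R = 0.882515 rad.
Start latitude φ₁ = -0.842296 rad; initial bearing θ = 4.400499 rad.
Destination latitude: φ₂ = arcsin( sin φ₁ cos δ + cos φ₁ sin δ cos θ ) = arcsin(-0.631760) = -39.18°.
For the longitude increment, Δλ = atan2( sin θ sin δ cos φ₁, cos δ − sin φ₁ sin φ₂ ) = atan2(-0.489379, 0.163808) = -71.49°.
Hence λ₂ = -97.07° + -71.49° = -168.56°.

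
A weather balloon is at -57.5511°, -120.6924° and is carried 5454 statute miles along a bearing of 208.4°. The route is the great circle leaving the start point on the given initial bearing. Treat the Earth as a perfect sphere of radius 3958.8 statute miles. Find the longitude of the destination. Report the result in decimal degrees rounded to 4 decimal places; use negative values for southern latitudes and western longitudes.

longitude 96.0381°

The arc subtends δ = 5454/3958.8 = 1.377690 rad at the centre.
Converting: φ₁ = -1.004456 rad, θ = 3.637266 rad.
sin φ₂ = sin φ₁ cos δ + cos φ₁ sin δ cos θ = (-0.843870)(0.191908) + (0.536547)(0.981413)(-0.879649) = -0.625146
φ₂ = asin(-0.625146) = -0.675319 rad = -38.6929°.
Δλ = atan2( sin θ sin δ cos φ₁ , cos δ − sin φ₁ sin φ₂ ) = atan2(-0.250452, -0.335634) = -2.500525 rad = -143.2695°.
λ₂ = -120.6924° + -143.2695° = -263.9619°, normalized to (−180°, 180°] → 96.0381°.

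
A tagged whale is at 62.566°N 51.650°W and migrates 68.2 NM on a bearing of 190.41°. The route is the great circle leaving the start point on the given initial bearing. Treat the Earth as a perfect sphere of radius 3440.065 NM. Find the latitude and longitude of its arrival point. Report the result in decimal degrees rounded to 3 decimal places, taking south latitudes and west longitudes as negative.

latitude 61.448°, longitude -52.079°

δ = 68.2/3440.065 = 0.019825 rad (1.1359°).
Start latitude φ₁ = 1.091983 rad; initial bearing θ = 3.323281 rad.
Applying the spherical law of cosines for sides, sin φ₂ = sin φ₁ cos δ + cos φ₁ sin δ cos θ = 0.878385, so φ₂ = 61.448°.
Δλ = atan2( sin θ sin δ cos φ₁ , cos δ − sin φ₁ sin φ₂ ) = atan2(-0.001650, 0.220200) = -0.007495 rad = -0.429°.
Hence λ₂ = -51.650° + -0.429° = -52.079°.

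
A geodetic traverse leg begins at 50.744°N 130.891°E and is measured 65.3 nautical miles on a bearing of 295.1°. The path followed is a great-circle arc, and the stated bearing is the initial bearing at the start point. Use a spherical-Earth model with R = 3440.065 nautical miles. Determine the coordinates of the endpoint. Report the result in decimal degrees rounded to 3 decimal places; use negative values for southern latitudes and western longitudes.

latitude 51.195°, longitude 129.319°

δ = 65.3/3440.065 = 0.018982 rad (1.0876°).
With φ₁ = 50.744° = 0.885650 rad and θ = 295.1° = 5.150467 rad:
Applying the spherical law of cosines for sides, sin φ₂ = sin φ₁ cos δ + cos φ₁ sin δ cos θ = 0.779282, so φ₂ = 51.195°.
Then Δλ = atan2(-0.010877, 0.396401) = -0.027432 rad, from sin θ sin δ cos φ₁ over cos δ − sin φ₁ sin φ₂.
λ₂ = 130.891° + -1.572° = 129.319°.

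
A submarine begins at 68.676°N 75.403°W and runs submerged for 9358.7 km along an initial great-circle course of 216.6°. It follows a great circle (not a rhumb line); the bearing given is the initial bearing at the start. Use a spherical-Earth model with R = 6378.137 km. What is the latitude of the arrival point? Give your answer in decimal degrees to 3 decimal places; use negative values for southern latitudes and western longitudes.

latitude -11.195°

Central angle δ = d/R = 1.467309 rad.
With φ₁ = 68.676° = 1.198622 rad and θ = 216.6° = 3.780383 rad:
Applying the spherical law of cosines for sides, sin φ₂ = sin φ₁ cos δ + cos φ₁ sin δ cos θ = -0.194146, so φ₂ = -11.195°.
Then Δλ = atan2(-0.215652, 0.284157) = -0.649185 rad, from sin θ sin δ cos φ₁ over cos δ − sin φ₁ sin φ₂.
λ₂ = -75.403° + -37.196° = -112.599°.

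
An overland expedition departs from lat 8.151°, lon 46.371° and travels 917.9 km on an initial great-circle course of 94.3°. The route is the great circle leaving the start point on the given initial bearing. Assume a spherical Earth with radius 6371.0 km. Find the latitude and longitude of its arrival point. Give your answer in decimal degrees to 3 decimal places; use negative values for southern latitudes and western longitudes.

latitude 7.450°, longitude 54.673°

Central angle δ = d/R = 0.144075 rad.
With φ₁ = 8.151° = 0.142262 rad and θ = 94.3° = 1.645845 rad:
Applying the spherical law of cosines for sides, sin φ₂ = sin φ₁ cos δ + cos φ₁ sin δ cos θ = 0.129657, so φ₂ = 7.450°.
Then Δλ = atan2(0.141726, 0.971256) = 0.144898 rad, from sin θ sin δ cos φ₁ over cos δ − sin φ₁ sin φ₂.
λ₂ = λ₁ + Δλ = 54.673°.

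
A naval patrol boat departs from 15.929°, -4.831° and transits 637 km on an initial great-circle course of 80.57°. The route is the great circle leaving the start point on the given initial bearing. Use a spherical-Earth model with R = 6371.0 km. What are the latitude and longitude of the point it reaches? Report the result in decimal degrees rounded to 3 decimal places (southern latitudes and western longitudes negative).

Central angle δ = d/R = 0.099984 rad.
Converting: φ₁ = 0.278013 rad, θ = 1.406212 rad.
Applying the spherical law of cosines for sides, sin φ₂ = sin φ₁ cos δ + cos φ₁ sin δ cos θ = 0.288802, so φ₂ = 16.786°.
For the longitude increment, Δλ = atan2( sin θ sin δ cos φ₁, cos δ − sin φ₁ sin φ₂ ) = atan2(0.094688, 0.915745) = 5.903°.
λ₂ = -4.831° + 5.903° = 1.072°.

latitude 16.786°, longitude 1.072°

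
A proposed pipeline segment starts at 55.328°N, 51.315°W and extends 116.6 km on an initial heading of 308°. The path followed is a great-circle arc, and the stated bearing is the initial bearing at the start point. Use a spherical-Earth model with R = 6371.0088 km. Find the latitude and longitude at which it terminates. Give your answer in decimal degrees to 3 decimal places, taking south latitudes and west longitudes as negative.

δ = 116.6/6371.0088 = 0.018302 rad (1.0486°).
With φ₁ = 55.328° = 0.965656 rad and θ = 308° = 5.375614 rad:
Destination latitude: φ₂ = arcsin( sin φ₁ cos δ + cos φ₁ sin δ cos θ ) = arcsin(0.828694) = 55.965°.
Then Δλ = atan2(-0.008204, 0.318296) = -0.025769 rad, from sin θ sin δ cos φ₁ over cos δ − sin φ₁ sin φ₂.
Hence λ₂ = -51.315° + -1.476° = -52.791°.

latitude 55.965°, longitude -52.791°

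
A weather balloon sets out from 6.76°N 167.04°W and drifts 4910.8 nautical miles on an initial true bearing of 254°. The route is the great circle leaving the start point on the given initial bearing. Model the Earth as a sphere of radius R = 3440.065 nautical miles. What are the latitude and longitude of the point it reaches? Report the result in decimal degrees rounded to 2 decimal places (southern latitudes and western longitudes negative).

δ = 4910.8/3440.065 = 1.427531 rad (81.7915°).
With φ₁ = 6.76° = 0.117984 rad and θ = 254° = 4.433136 rad:
sin φ₂ = sin φ₁ cos δ + cos φ₁ sin δ cos θ = (0.117711)(0.142776) + (0.993048)(0.989755)(-0.275637) = -0.254111
φ₂ = asin(-0.254111) = -0.256928 rad = -14.72°.
Δλ = atan2( sin θ sin δ cos φ₁ , cos δ − sin φ₁ sin φ₂ ) = atan2(-0.944799, 0.172687) = -1.390015 rad = -79.64°.
λ₂ = -167.04° + -79.64° = -246.68°, normalized to (−180°, 180°] → 113.32°.

latitude -14.72°, longitude 113.32°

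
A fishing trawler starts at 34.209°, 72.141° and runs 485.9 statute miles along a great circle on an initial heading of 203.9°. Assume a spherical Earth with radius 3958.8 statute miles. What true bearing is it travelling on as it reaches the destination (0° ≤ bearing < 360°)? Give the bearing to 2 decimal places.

final bearing 202.24°

The arc subtends δ = 485.9/3958.8 = 0.122739 rad at the centre.
Start latitude φ₁ = 0.597060 rad; initial bearing θ = 3.558726 rad.
sin φ₂ = sin φ₁ cos δ + cos φ₁ sin δ cos θ = (0.562213)(0.992477) + (0.826992)(0.122431)(-0.914254) = 0.465416
φ₂ = asin(0.465416) = 0.484104 rad = 27.737°.
Then Δλ = atan2(-0.041020, 0.730814) = -0.056071 rad, from sin θ sin δ cos φ₁ over cos δ − sin φ₁ sin φ₂.
Hence λ₂ = 72.141° + -3.213° = 68.928°.
The forward bearing on arrival equals the back-azimuth from the destination plus 180°.
Back-azimuth from P₂ (27.74°, 68.93°) to P₁ (34.21°, 72.14°), with Δλ' = λ₁ − λ₂ = 3.21°: atan2( sin Δλ' cos φ₁ , cos φ₂ sin φ₁ − sin φ₂ cos φ₁ cos Δλ' ) = 22.24°.
Final bearing = (22.24° + 180°) mod 360° = 202.24°.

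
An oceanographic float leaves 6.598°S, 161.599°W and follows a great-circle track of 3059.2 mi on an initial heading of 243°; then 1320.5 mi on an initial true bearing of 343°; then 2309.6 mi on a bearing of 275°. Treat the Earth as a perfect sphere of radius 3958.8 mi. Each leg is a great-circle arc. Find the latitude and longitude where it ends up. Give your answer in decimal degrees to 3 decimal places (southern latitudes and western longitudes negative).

Apply the spherical direct solution leg by leg, carrying full precision between legs.
Leg 1: from (-6.598°, -161.599°), δ = 3059.2/3958.8 = 0.772759 rad, θ = 243° → φ = -23.397°, λ = 155.733°.
Leg 2: from (-23.397°, 155.733°), δ = 1320.5/3958.8 = 0.333561 rad, θ = 343° → φ = -5.041°, λ = 150.218°.
Leg 3: from (-5.041°, 150.218°), δ = 2309.6/3958.8 = 0.583409 rad, θ = 275° → φ = -1.461°, λ = 116.923°.

latitude -1.461°, longitude 116.923°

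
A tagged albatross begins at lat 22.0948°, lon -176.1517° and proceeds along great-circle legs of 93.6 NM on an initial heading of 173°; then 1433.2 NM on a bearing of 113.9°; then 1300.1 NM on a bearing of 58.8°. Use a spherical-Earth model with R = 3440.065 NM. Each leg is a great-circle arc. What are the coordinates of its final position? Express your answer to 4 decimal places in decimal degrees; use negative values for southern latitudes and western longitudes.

latitude 20.1253°, longitude -134.2652°

Apply the spherical direct solution leg by leg, carrying full precision between legs.
Leg 1: from (22.0948°, -176.1517°), δ = 93.6/3440.065 = 0.027209 rad, θ = 173° → φ = 20.5473°, λ = -175.9488°.
Leg 2: from (20.5473°, -175.9488°), δ = 1433.2/3440.065 = 0.416620 rad, θ = 113.9° → φ = 9.6390°, λ = -153.9078°.
Leg 3: from (9.6390°, -153.9078°), δ = 1300.1/3440.065 = 0.377929 rad, θ = 58.8° → φ = 20.1253°, λ = -134.2652°.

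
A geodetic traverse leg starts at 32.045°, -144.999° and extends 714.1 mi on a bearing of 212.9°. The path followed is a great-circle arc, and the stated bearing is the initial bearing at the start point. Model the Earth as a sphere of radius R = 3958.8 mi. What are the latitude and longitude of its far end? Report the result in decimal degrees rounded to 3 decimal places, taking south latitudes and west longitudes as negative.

The arc subtends δ = 714.1/3958.8 = 0.180383 rad at the centre.
With φ₁ = 32.045° = 0.559291 rad and θ = 212.9° = 3.715806 rad:
Destination latitude: φ₂ = arcsin( sin φ₁ cos δ + cos φ₁ sin δ cos θ ) = arcsin(0.394295) = 23.222°.
Then Δλ = atan2(-0.082601, 0.774568) = -0.106240 rad, from sin θ sin δ cos φ₁ over cos δ − sin φ₁ sin φ₂.
λ₂ = -144.999° + -6.087° = -151.086°.

latitude 23.222°, longitude -151.086°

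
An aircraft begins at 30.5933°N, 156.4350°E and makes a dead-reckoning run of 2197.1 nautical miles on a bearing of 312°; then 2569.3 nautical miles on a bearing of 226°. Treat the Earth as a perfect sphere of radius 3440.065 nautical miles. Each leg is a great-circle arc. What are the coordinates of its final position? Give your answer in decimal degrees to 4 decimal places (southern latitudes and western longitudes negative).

latitude 13.9305°, longitude 83.9765°

Apply the spherical direct solution leg by leg, carrying full precision between legs.
Leg 1: from (30.5933°, 156.4350°), δ = 2197.1/3440.065 = 0.638680 rad, θ = 312° → φ = 48.7629°, λ = 114.2077°.
Leg 2: from (48.7629°, 114.2077°), δ = 2569.3/3440.065 = 0.746875 rad, θ = 226° → φ = 13.9305°, λ = 83.9765°.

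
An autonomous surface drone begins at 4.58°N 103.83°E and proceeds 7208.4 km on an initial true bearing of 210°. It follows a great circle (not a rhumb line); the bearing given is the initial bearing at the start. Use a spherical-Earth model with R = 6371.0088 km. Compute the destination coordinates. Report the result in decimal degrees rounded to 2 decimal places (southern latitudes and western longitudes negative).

latitude -48.36°, longitude 60.91°

δ = 7208.4/6371.0088 = 1.131438 rad (64.8266°).
Converting: φ₁ = 0.079936 rad, θ = 3.665191 rad.
sin φ₂ = sin φ₁ cos δ + cos φ₁ sin δ cos θ = (0.079851)(0.425359) + (0.996807)(0.905025)(-0.866025) = -0.747306
φ₂ = asin(-0.747306) = -0.843999 rad = -48.36°.
Then Δλ = atan2(-0.451067, 0.485032) = -0.749131 rad, from sin θ sin δ cos φ₁ over cos δ − sin φ₁ sin φ₂.
Hence λ₂ = 103.83° + -42.92° = 60.91°.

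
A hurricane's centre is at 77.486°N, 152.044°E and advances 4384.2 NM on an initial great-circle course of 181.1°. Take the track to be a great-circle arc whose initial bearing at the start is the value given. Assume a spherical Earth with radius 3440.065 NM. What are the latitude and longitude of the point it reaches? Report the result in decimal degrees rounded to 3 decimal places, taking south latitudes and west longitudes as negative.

latitude 4.467°, longitude 150.989°

Central angle δ = d/R = 1.274453 rad.
With φ₁ = 77.486° = 1.352386 rad and θ = 181.1° = 3.160791 rad:
sin φ₂ = sin φ₁ cos δ + cos φ₁ sin δ cos θ = (0.976243)(0.292025) + (0.216678)(0.956411)(-0.999816) = 0.077892
φ₂ = asin(0.077892) = 0.077971 rad = 4.467°.
For the longitude increment, Δλ = atan2( sin θ sin δ cos φ₁, cos δ − sin φ₁ sin φ₂ ) = atan2(-0.003978, 0.215983) = -1.055°.
Hence λ₂ = 152.044° + -1.055° = 150.989°.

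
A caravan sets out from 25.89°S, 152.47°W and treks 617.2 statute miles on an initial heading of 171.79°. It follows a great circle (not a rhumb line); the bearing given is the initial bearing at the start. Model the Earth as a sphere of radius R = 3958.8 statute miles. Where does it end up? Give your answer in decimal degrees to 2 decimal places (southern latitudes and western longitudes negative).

δ = 617.2/3958.8 = 0.155906 rad (8.9327°).
Start latitude φ₁ = -0.451866 rad; initial bearing θ = 2.998301 rad.
Destination latitude: φ₂ = arcsin( sin φ₁ cos δ + cos φ₁ sin δ cos θ ) = arcsin(-0.569608) = -34.72°.
Δλ = atan2( sin θ sin δ cos φ₁ , cos δ − sin φ₁ sin φ₂ ) = atan2(0.019948, 0.739155) = 0.026981 rad = 1.55°.
λ₂ = -152.47° + 1.55° = -150.92°.

latitude -34.72°, longitude -150.92°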